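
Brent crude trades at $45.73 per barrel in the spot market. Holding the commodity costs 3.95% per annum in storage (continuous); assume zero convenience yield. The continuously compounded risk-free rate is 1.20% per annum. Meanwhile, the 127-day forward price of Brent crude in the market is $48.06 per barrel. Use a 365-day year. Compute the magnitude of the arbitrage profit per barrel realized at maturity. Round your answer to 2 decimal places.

$1.50 per barrel

Fair forward: F* = S·e^(carry·T), with carry = (r + u) = 0.0120 + 0.0395 = 0.0515
F* = 45.73 · e^(0.0515 × 127/365) = 45.73 · e^0.017919 = 45.73 × 1.018081 = $46.5568
Market $48.06 > fair $46.5568: forward overpriced → cash-and-carry (buy spot, short the forward).
At maturity, profit = |F_mkt − F*| = |48.06 − 46.5568| = $1.50 per barrel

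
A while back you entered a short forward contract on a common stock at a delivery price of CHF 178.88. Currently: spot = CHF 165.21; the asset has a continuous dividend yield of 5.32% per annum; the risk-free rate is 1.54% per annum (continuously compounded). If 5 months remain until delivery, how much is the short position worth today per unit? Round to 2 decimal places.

Current fair forward for the remaining 5 months: F = S·e^((r − q)·T), (r − q) = 0.0154 − 0.0532 = -0.0378
F = 165.21 · e^(-0.0378 × 5/12) = 165.21 × 0.984373 = 162.6283
Value of long forward = (F − K)·e^(−rT) = (162.6283 − 178.88) · e^(−0.0154·5/12)
= -16.2517 × 0.993604 = -16.15
Short position value = −(long value) = CHF 16.15

CHF 16.15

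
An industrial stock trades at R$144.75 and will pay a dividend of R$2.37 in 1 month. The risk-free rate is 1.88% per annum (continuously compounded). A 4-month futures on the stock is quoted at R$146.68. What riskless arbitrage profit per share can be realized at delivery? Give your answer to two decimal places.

PV(dividends) I = 2.37·e^(−0.0188·1/12) = 2.3663
Fair futures F* = (S − I)·e^(rT) = (144.75 − 2.3663)·e^0.006267 = 142.3837 × 1.006287 = 143.2789
Market R$146.68 > fair 143.2789: forward overpriced → cash-and-carry (borrow at r, buy the stock and collect the dividends, short the forward).
Profit at T = |F_mkt − F*| = |146.68 − 143.2789| = R$3.40 per share

R$3.40 per share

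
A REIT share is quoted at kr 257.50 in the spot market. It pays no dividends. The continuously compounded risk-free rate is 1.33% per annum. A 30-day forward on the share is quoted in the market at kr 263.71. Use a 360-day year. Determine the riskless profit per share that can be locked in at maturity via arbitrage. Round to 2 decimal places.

kr 5.92 per share

Fair forward: F* = S·e^(carry·T), with carry = r = 0.0133
F* = 257.50 · e^(0.0133 × 30/360) = 257.50 · e^0.001108 = 257.50 × 1.001109 = kr 257.7856
Market kr 263.71 > fair kr 257.7856: forward overpriced → cash-and-carry (buy spot, short the forward).
At maturity, profit = |F_mkt − F*| = |263.71 − 257.7856| = kr 5.92 per share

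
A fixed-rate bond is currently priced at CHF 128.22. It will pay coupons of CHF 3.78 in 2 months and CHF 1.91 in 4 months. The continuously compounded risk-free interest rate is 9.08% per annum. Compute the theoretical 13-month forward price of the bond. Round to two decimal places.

CHF 135.32

PV(coupons) I = 3.78·e^(−0.0908·2/12) + 1.91·e^(−0.0908·4/12)
I = 3.7232 + 1.8531 = 5.5763
F = (S − I)·e^(rT) = (128.22 − 5.5763) · e^(0.0908·13/12)
= 122.6437 · e^0.098367 = 122.6437 × 1.103368 = CHF 135.32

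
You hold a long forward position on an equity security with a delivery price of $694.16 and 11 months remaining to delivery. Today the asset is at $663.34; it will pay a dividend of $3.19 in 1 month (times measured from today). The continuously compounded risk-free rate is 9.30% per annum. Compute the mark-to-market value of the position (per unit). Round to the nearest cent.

PV(remaining dividends) I = 3.19·e^(−0.0930·1/12) = 3.1654
Current forward F = (S − I)·e^(rT) = (663.34 − 3.1654)·e^(0.0930·11/12) = 660.1746 × 1.088989 = 718.9229
Value (long) = (F − K)·e^(−rT) = (718.9229 − 694.16) × 0.918283 = 22.7394
Value = $22.74

$22.74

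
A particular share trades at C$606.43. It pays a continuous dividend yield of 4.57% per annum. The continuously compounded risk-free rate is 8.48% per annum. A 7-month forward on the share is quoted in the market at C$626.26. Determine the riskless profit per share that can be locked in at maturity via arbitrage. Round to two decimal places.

C$5.84 per share

Fair forward: F* = S·e^(carry·T), with carry = (r − q) = 0.0848 − 0.0457 = 0.0391
F* = 606.43 · e^(0.0391 × 7/12) = 606.43 · e^0.022808 = 606.43 × 1.023070 = C$620.4203
Market C$626.26 > fair C$620.4203: forward overpriced → cash-and-carry (buy spot, short the forward).
At maturity, profit = |F_mkt − F*| = |626.26 − 620.4203| = C$5.84 per share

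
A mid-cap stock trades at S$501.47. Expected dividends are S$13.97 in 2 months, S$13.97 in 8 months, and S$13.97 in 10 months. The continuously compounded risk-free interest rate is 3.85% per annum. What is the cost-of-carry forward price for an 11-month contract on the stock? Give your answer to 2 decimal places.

PV(dividends) I = 13.97·e^(−0.0385·2/12) + 13.97·e^(−0.0385·8/12) + 13.97·e^(−0.0385·10/12)
I = 13.8806 + 13.6160 + 13.5289 = 41.0255
F = (S − I)·e^(rT) = (501.47 − 41.0255) · e^(0.0385·11/12)
= 460.4445 · e^0.035292 = 460.4445 × 1.035922 = S$476.98

S$476.98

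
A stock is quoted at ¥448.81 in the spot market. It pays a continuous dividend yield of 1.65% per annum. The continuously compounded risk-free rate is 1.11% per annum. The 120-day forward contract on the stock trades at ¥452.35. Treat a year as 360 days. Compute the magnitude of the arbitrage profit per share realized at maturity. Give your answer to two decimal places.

¥4.35 per share

Fair forward: F* = S·e^(carry·T), with carry = (r − q) = 0.0111 − 0.0165 = -0.0054
F* = 448.81 · e^(-0.0054 × 120/360) = 448.81 · e^-0.001800 = 448.81 × 0.998202 = ¥448.0030
Market ¥452.35 > fair ¥448.0030: forward overpriced → cash-and-carry (buy spot, short the forward).
At maturity, profit = |F_mkt − F*| = |452.35 − 448.0030| = ¥4.35 per share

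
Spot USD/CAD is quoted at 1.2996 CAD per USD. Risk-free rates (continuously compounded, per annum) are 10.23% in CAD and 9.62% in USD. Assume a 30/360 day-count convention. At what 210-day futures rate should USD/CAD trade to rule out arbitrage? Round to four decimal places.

F = S·e^((r_CAD − r_USD)T) = 1.2996 · e^((0.1023 − 0.0962) × 210/360)
= 1.2996 · e^0.003558 = 1.2996 × 1.003564
F = 1.3042 CAD per USD

1.3042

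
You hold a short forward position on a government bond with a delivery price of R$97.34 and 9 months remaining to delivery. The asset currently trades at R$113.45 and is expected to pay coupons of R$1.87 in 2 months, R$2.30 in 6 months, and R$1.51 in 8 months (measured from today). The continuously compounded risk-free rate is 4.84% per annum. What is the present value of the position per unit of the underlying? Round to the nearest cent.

PV(remaining coupons) I = 1.87·e^(−0.0484·2/12) + 2.30·e^(−0.0484·6/12) + 1.51·e^(−0.0484·8/12) = 5.5620
Current forward F = (S − I)·e^(rT) = (113.45 − 5.5620)·e^(0.0484·9/12) = 107.8880 × 1.036967 = 111.8763
Value (long) = (F − K)·e^(−rT) = (111.8763 − 97.34) × 0.964351 = 14.0181
Short position value = −(long value) = -R$14.02

-R$14.02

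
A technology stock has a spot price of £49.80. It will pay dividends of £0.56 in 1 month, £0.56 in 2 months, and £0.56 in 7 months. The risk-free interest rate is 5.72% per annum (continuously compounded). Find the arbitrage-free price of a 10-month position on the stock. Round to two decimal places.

£50.50

PV(dividends) I = 0.56·e^(−0.0572·1/12) + 0.56·e^(−0.0572·2/12) + 0.56·e^(−0.0572·7/12)
I = 0.5573 + 0.5547 + 0.5416 = 1.6536
F = (S − I)·e^(rT) = (49.80 − 1.6536) · e^(0.0572·10/12)
= 48.1464 · e^0.047667 = 48.1464 × 1.048821 = £50.50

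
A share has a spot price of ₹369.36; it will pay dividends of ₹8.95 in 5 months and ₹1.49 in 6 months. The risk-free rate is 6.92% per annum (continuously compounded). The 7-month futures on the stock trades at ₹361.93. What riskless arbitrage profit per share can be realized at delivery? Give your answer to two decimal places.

PV(dividends) I = 8.95·e^(−0.0692·5/12) + 1.49·e^(−0.0692·6/12) = 10.1350
Fair futures F* = (S − I)·e^(rT) = (369.36 − 10.1350)·e^0.040367 = 359.2250 × 1.041193 = 374.0226
Market ₹361.93 < fair 374.0226: forward underpriced → reverse cash-and-carry (short the stock, invest proceeds at r, pay the dividends, go long the forward).
Profit at T = |F_mkt − F*| = |361.93 − 374.0226| = ₹12.09 per share

₹12.09 per share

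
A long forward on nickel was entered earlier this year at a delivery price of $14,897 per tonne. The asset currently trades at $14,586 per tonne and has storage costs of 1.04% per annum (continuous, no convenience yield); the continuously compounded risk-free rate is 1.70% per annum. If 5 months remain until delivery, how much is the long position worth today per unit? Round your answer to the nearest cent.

Current fair forward for the remaining 5 months: F = S·e^((r + u)·T), (r + u) = 0.0170 + 0.0104 = 0.0274
F = 14586 · e^(0.0274 × 5/12) = 14586 × 1.01148209 = 14753.4778
Value of long forward = (F − K)·e^(−rT) = (14753.4778 − 14897) · e^(−0.0170·5/12)
= -143.5222 × 0.99294169 = -142.51

-$142.51 per tonne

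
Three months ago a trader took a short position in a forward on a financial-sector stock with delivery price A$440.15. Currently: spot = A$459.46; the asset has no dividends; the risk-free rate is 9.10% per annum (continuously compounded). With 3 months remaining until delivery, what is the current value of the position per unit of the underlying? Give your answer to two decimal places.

Current fair forward for the remaining 3 months: F = S·e^(r·T), r = 0.0910
F = 459.46 · e^(0.0910 × 3/12) = 459.46 × 1.023011 = 470.0326
Value of long forward = (F − K)·e^(−rT) = (470.0326 − 440.15) · e^(−0.0910·3/12)
= 29.8826 × 0.977507 = 29.21
Short position value = −(long value) = -A$29.21

-A$29.21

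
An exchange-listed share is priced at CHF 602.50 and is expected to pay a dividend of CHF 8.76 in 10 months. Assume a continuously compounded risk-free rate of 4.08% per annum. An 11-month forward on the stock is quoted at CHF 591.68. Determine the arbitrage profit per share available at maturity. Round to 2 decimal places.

PV(dividends) I = 8.76·e^(−0.0408·10/12) = 8.4672
Fair forward F* = (S − I)·e^(rT) = (602.50 − 8.4672)·e^0.037400 = 594.0328 × 1.038108 = 616.6702
Market CHF 591.68 < fair 616.6702: forward underpriced → reverse cash-and-carry (short the stock, invest proceeds at r, pay the dividends, go long the forward).
Profit at T = |F_mkt − F*| = |591.68 − 616.6702| = CHF 24.99 per share

CHF 24.99 per share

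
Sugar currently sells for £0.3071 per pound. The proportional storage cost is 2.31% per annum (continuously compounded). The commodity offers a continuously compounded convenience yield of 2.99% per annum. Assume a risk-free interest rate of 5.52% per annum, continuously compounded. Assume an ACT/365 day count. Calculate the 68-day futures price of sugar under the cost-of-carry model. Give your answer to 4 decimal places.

£0.3099 per pound

Net carry = r + u − y = 0.0552 + 0.0231 − 0.0299 = 0.0484
F = S·e^((r+u−y)T) = 0.3071 · e^(0.0484 × 68/365) = 0.3071 · e^0.009017
= 0.3071 × 1.009058 = £0.3099 per pound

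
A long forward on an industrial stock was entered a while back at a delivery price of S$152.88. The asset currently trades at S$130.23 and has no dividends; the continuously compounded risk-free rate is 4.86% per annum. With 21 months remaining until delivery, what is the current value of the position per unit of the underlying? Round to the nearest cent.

Current fair forward for the remaining 21 months: F = S·e^(r·T), r = 0.0486
F = 130.23 · e^(0.0486 × 21/12) = 130.23 × 1.088772 = 141.7908
Value of long forward = (F − K)·e^(−rT) = (141.7908 − 152.88) · e^(−0.0486·21/12)
= -11.0892 × 0.918466 = -10.19

-S$10.19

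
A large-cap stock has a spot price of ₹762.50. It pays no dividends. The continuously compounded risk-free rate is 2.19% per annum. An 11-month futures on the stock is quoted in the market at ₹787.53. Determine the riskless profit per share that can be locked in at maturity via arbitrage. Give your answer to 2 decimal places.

₹9.57 per share

Fair futures: F* = S·e^(carry·T), with carry = r = 0.0219
F* = 762.50 · e^(0.0219 × 11/12) = 762.50 · e^0.020075 = 762.50 × 1.020278 = ₹777.9620
Market ₹787.53 > fair ₹777.9620: forward overpriced → cash-and-carry (buy spot, short the forward).
At maturity, profit = |F_mkt − F*| = |787.53 − 777.9620| = ₹9.57 per share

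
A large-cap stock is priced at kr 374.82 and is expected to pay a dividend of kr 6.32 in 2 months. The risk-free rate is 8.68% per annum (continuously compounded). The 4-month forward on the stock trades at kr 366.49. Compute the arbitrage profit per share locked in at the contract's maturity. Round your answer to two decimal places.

kr 12.92 per share

PV(dividends) I = 6.32·e^(−0.0868·2/12) = 6.2292
Fair forward F* = (S − I)·e^(rT) = (374.82 − 6.2292)·e^0.028933 = 368.5908 × 1.029356 = 379.4112
Market kr 366.49 < fair 379.4112: forward underpriced → reverse cash-and-carry (short the stock, invest proceeds at r, pay the dividends, go long the forward).
Profit at T = |F_mkt − F*| = |366.49 − 379.4112| = kr 12.92 per share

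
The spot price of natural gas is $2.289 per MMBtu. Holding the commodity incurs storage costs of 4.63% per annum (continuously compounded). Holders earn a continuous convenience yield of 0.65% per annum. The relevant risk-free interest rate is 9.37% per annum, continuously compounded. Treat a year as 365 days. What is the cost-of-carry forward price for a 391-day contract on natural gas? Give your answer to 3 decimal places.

$2.641 per MMBtu

Net carry = r + u − y = 0.0937 + 0.0463 − 0.0065 = 0.1335
F = S·e^((r+u−y)T) = 2.289 · e^(0.1335 × 391/365) = 2.289 · e^0.143010
= 2.289 × 1.153741 = $2.641 per MMBtu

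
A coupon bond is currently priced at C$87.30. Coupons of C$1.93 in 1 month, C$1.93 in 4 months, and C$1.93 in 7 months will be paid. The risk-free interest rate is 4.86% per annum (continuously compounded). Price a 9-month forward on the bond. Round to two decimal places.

C$84.63

PV(coupons) I = 1.93·e^(−0.0486·1/12) + 1.93·e^(−0.0486·4/12) + 1.93·e^(−0.0486·7/12)
I = 1.9222 + 1.8990 + 1.8761 = 5.6973
F = (S − I)·e^(rT) = (87.30 − 5.6973) · e^(0.0486·9/12)
= 81.6027 · e^0.036450 = 81.6027 × 1.037122 = C$84.63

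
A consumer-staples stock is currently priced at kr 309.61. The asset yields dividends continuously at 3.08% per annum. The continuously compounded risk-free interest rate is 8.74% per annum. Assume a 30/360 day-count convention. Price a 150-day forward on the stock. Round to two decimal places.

F = S·e^((r − q)T) = 309.61 · e^((0.0874 − 0.0308) × 150/360)
= 309.61 · e^0.023583 = 309.61 × 1.023863
F = kr 317.00

kr 317.00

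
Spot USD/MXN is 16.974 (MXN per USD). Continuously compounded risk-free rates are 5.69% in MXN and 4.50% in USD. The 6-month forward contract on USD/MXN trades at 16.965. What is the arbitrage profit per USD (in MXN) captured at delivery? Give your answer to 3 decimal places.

0.110 per USD (in MXN)

Fair forward: F* = S·e^(carry·T), with carry = (r_MXN − r_USD) = 0.0569 − 0.0450 = 0.0119
F* = 16.974 · e^(0.0119 × 6/12) = 16.974 · e^0.005950 = 16.974 × 1.005968 = 17.0753
Market 16.965 < fair 17.0753: forward underpriced → reverse cash-and-carry (short spot, go long the forward).
At maturity, profit = |F_mkt − F*| = |16.965 − 17.0753| = 0.110 per USD (in MXN)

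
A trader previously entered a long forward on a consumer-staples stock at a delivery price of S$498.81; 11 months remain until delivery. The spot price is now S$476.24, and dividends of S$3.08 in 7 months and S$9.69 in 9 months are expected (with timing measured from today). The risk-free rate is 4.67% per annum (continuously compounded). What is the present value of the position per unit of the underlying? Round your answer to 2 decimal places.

PV(remaining dividends) I = 3.08·e^(−0.0467·7/12) + 9.69·e^(−0.0467·9/12) = 12.3537
Current forward F = (S − I)·e^(rT) = (476.24 − 12.3537)·e^(0.0467·11/12) = 463.8863 × 1.043738 = 484.1758
Value (long) = (F − K)·e^(−rT) = (484.1758 − 498.81) × 0.958095 = -14.0210
Value = -S$14.02

-S$14.02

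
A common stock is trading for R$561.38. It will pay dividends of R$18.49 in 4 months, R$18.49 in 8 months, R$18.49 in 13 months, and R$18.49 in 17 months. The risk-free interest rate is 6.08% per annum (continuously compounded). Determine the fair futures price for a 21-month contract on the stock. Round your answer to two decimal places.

PV(dividends) I = 18.49·e^(−0.0608·4/12) + 18.49·e^(−0.0608·8/12) + 18.49·e^(−0.0608·13/12) + 18.49·e^(−0.0608·17/12)
I = 18.1190 + 17.7555 + 17.3114 + 16.9641 = 70.1500
F = (S − I)·e^(rT) = (561.38 − 70.1500) · e^(0.0608·21/12)
= 491.2300 · e^0.106400 = 491.2300 × 1.112267 = R$546.38

R$546.38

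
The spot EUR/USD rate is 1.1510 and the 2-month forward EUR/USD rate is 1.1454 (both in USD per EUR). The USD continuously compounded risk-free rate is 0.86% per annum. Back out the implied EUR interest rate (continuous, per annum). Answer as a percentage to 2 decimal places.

F = S·e^((r_USD − r_EUR)T) ⇒ r_EUR = r_USD − ln(F/S)/T
ln(1.1454/1.1510) = -0.004877; /(2/12) = -0.029262
r_EUR = 0.0086 + 0.029262 = 0.037862
r_EUR = 3.79%

3.79%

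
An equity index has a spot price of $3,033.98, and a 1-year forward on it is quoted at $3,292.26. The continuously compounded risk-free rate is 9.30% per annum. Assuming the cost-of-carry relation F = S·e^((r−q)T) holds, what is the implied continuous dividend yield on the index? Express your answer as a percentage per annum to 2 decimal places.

1.13%

From F = S·e^((r−q)T): (r − q) = ln(F/S)/T
ln(3292.26/3033.98) = ln(1.085129) = 0.081699
(r − q) = 0.081699 / (1) = 0.081699
q = r − ln(F/S)/T = 0.0930 − 0.081699 = 0.011301
q = 1.13%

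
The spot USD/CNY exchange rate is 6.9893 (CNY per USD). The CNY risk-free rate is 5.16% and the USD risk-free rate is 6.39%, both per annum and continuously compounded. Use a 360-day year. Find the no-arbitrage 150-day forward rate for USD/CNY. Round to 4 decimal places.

F = S·e^((r_CNY − r_USD)T) = 6.9893 · e^((0.0516 − 0.0639) × 150/360)
= 6.9893 · e^-0.005125 = 6.9893 × 0.994888
F = 6.9536 CNY per USD

6.9536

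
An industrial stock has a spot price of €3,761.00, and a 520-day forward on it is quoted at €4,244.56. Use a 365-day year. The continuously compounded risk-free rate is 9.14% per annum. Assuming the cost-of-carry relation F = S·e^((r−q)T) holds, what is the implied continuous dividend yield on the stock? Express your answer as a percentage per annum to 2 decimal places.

From F = S·e^((r−q)T): (r − q) = ln(F/S)/T
ln(4244.56/3761.00) = ln(1.128572) = 0.120953
(r − q) = 0.120953 / (520/365) = 0.084900
q = r − ln(F/S)/T = 0.0914 − 0.084900 = 0.006500
q = 0.65%

0.65%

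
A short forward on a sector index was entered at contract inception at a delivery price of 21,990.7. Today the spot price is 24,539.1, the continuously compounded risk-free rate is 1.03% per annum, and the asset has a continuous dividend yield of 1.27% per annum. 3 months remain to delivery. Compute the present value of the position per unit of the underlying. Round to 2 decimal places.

Current fair forward for the remaining 3 months: F = S·e^((r − q)·T), (r − q) = 0.0103 − 0.0127 = -0.0024
F = 24539.1 · e^(-0.0024 × 3/12) = 24539.1 × 0.99940018 = 24524.3810
Value of long forward = (F − K)·e^(−rT) = (24524.3810 − 21990.7) · e^(−0.0103·3/12)
= 2533.6810 × 0.99742831 = 2527.17
Short position value = −(long value) = -2527.17

-2527.17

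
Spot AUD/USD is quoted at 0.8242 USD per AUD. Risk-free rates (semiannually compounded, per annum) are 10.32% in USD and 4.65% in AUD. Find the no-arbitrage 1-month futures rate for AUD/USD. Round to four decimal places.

0.8280

By covered interest parity, F = S · (1+r_USD/2)^(2T) / (1+r_AUD/2)^(2T)
= 0.8242 × 1.008421 / 1.003838 = 0.8242 × 1.004565
F = 0.8280 USD per AUD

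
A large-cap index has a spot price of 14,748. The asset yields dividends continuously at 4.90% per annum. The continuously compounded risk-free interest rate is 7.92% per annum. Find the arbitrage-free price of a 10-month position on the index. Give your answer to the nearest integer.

F = S·e^((r − q)T) = 14748 · e^((0.0792 − 0.0490) × 10/12)
= 14748 · e^0.025167 = 14748 × 1.025486
F = 15,124

15,124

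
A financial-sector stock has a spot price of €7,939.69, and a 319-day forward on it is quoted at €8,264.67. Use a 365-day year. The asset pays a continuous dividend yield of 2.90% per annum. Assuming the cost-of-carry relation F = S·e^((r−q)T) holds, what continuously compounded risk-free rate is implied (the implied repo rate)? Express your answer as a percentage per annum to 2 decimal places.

From F = S·e^((r−q)T): (r − q) = ln(F/S)/T
ln(8264.67/7939.69) = ln(1.040931) = 0.040116
(r − q) = 0.040116 / (319/365) = 0.045901
r = ln(F/S)/T + q = 0.045901 + 0.0290 = 0.074901
r = 7.49%

7.49%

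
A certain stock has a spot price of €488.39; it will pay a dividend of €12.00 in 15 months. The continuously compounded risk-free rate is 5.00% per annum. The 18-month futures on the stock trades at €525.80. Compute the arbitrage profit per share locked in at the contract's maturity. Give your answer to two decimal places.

€11.52 per share

PV(dividends) I = 12.00·e^(−0.0500·15/12) = 11.2730
Fair futures F* = (S − I)·e^(rT) = (488.39 − 11.2730)·e^0.075000 = 477.1170 × 1.077884 = 514.2768
Market €525.80 > fair 514.2768: forward overpriced → cash-and-carry (borrow at r, buy the stock and collect the dividends, short the forward).
Profit at T = |F_mkt − F*| = |525.80 − 514.2768| = €11.52 per share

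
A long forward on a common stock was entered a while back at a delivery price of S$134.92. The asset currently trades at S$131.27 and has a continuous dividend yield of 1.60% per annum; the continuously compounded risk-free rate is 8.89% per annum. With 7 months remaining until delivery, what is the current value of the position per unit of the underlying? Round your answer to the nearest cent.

Current fair forward for the remaining 7 months: F = S·e^((r − q)·T), (r − q) = 0.0889 − 0.0160 = 0.0729
F = 131.27 · e^(0.0729 × 7/12) = 131.27 × 1.043442 = 136.9726
Value of long forward = (F − K)·e^(−rT) = (136.9726 − 134.92) · e^(−0.0889·7/12)
= 2.0526 × 0.949463 = 1.95

S$1.95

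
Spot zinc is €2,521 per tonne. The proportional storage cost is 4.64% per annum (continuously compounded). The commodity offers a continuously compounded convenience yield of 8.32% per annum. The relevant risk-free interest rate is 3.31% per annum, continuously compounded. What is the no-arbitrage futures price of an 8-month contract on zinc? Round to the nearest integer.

€2,515 per tonne

Net carry = r + u − y = 0.0331 + 0.0464 − 0.0832 = -0.0037
F = S·e^((r+u−y)T) = 2521 · e^(-0.0037 × 8/12) = 2521 · e^-0.002467
= 2521 × 0.997536 = €2,515 per tonne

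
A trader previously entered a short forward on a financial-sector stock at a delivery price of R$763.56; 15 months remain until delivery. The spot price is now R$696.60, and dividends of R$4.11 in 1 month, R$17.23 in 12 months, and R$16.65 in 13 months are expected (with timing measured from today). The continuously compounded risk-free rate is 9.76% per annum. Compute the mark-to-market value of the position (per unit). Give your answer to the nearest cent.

PV(remaining dividends) I = 4.11·e^(−0.0976·1/12) + 17.23·e^(−0.0976·12/12) + 16.65·e^(−0.0976·13/12) = 34.6839
Current forward F = (S − I)·e^(rT) = (696.60 − 34.6839)·e^(0.0976·15/12) = 661.9161 × 1.129754 = 747.8024
Value (long) = (F − K)·e^(−rT) = (747.8024 − 763.56) × 0.885148 = -13.9478
Short position value = −(long value) = R$13.95

R$13.95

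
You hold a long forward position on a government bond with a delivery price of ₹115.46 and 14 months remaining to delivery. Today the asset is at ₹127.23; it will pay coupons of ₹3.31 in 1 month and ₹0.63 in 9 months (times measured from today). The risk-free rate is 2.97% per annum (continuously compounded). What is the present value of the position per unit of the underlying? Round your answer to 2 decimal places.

PV(remaining coupons) I = 3.31·e^(−0.0297·1/12) + 0.63·e^(−0.0297·9/12) = 3.9179
Current forward F = (S − I)·e^(rT) = (127.23 − 3.9179)·e^(0.0297·14/12) = 123.3121 × 1.035257 = 127.6597
Value (long) = (F − K)·e^(−rT) = (127.6597 − 115.46) × 0.965943 = 11.7842
Value = ₹11.78

₹11.78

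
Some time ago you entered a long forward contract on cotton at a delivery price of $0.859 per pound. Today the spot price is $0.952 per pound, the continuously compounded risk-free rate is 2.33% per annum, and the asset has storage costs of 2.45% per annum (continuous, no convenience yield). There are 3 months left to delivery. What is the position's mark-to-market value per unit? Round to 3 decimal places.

$0.104 per pound

Current fair forward for the remaining 3 months: F = S·e^((r + u)·T), (r + u) = 0.0233 + 0.0245 = 0.0478
F = 0.952 · e^(0.0478 × 3/12) = 0.952 × 1.012022 = 0.9634
Value of long forward = (F − K)·e^(−rT) = (0.9634 − 0.859) · e^(−0.0233·3/12)
= 0.1044 × 0.994192 = 0.104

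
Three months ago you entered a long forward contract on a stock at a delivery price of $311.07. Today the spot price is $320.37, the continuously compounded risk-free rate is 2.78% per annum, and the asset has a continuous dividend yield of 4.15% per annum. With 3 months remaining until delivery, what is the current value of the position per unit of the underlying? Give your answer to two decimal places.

Current fair forward for the remaining 3 months: F = S·e^((r − q)·T), (r − q) = 0.0278 − 0.0415 = -0.0137
F = 320.37 · e^(-0.0137 × 3/12) = 320.37 × 0.996581 = 319.2747
Value of long forward = (F − K)·e^(−rT) = (319.2747 − 311.07) · e^(−0.0278·3/12)
= 8.2047 × 0.993074 = 8.15

$8.15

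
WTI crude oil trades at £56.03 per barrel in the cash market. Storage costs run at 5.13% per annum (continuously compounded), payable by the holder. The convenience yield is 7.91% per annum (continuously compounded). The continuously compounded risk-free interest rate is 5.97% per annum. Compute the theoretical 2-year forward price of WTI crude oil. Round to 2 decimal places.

£59.72 per barrel

Net carry = r + u − y = 0.0597 + 0.0513 − 0.0791 = 0.0319
F = S·e^((r+u−y)T) = 56.03 · e^(0.0319 × 2) = 56.03 · e^0.063800
= 56.03 × 1.065879 = £59.72 per barrel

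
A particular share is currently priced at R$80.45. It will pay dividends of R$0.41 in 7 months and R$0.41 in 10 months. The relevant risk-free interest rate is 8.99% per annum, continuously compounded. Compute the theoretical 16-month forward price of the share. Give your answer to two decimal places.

R$89.83

PV(dividends) I = 0.41·e^(−0.0899·7/12) + 0.41·e^(−0.0899·10/12)
I = 0.3891 + 0.3804 = 0.7695
F = (S − I)·e^(rT) = (80.45 − 0.7695) · e^(0.0899·16/12)
= 79.6805 · e^0.119867 = 79.6805 × 1.127347 = R$89.83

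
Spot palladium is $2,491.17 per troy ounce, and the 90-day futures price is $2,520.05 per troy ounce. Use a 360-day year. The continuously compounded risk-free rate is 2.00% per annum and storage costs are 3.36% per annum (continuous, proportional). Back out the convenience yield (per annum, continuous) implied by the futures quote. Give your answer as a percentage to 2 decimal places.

0.75%

F = S·e^((r+u−y)T) ⇒ (r+u−y) = ln(F/S)/T
ln(2520.05/2491.17) = 0.011526; /T ⇒ 0.046104
y = r + u − ln(F/S)/T = 0.0200 + 0.0336 − 0.046104 = 0.007496
y = 0.75%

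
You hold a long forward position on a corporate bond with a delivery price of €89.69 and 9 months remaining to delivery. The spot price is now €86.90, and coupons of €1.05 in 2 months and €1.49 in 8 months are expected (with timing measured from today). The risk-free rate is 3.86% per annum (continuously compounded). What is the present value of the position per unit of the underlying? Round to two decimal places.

-€2.73

PV(remaining coupons) I = 1.05·e^(−0.0386·2/12) + 1.49·e^(−0.0386·8/12) = 2.4954
Current forward F = (S − I)·e^(rT) = (86.90 − 2.4954)·e^(0.0386·9/12) = 84.4046 × 1.029373 = 86.8838
Value (long) = (F − K)·e^(−rT) = (86.8838 − 89.69) × 0.971465 = -2.7261
Value = -€2.73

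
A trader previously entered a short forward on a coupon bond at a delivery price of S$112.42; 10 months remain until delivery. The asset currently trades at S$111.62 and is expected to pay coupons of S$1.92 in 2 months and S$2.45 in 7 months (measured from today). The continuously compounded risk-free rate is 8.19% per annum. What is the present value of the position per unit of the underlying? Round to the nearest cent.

PV(remaining coupons) I = 1.92·e^(−0.0819·2/12) + 2.45·e^(−0.0819·7/12) = 4.2297
Current forward F = (S − I)·e^(rT) = (111.62 − 4.2297)·e^(0.0819·10/12) = 107.3903 × 1.070633 = 114.9756
Value (long) = (F − K)·e^(−rT) = (114.9756 − 112.42) × 0.934027 = 2.3870
Short position value = −(long value) = -S$2.39

-S$2.39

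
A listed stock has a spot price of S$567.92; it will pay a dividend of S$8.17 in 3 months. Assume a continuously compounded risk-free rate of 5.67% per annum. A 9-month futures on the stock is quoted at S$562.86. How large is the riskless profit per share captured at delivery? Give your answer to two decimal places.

PV(dividends) I = 8.17·e^(−0.0567·3/12) = 8.0550
Fair futures F* = (S − I)·e^(rT) = (567.92 − 8.0550)·e^0.042525 = 559.8650 × 1.043442 = 584.1867
Market S$562.86 < fair 584.1867: forward underpriced → reverse cash-and-carry (short the stock, invest proceeds at r, pay the dividends, go long the forward).
Profit at T = |F_mkt − F*| = |562.86 − 584.1867| = S$21.33 per share

S$21.33 per share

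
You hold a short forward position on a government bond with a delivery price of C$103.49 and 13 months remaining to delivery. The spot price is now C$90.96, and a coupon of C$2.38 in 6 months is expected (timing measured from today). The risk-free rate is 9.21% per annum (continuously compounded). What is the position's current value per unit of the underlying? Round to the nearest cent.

C$4.98

PV(remaining coupons) I = 2.38·e^(−0.0921·6/12) = 2.2729
Current forward F = (S − I)·e^(rT) = (90.96 − 2.2729)·e^(0.0921·13/12) = 88.6871 × 1.104922 = 97.9923
Value (long) = (F − K)·e^(−rT) = (97.9923 − 103.49) × 0.905041 = -4.9756
Short position value = −(long value) = C$4.98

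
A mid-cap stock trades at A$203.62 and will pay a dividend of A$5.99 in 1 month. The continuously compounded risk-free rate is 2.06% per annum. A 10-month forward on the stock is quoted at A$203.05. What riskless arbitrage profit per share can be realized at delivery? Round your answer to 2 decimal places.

PV(dividends) I = 5.99·e^(−0.0206·1/12) = 5.9797
Fair forward F* = (S − I)·e^(rT) = (203.62 − 5.9797)·e^0.017167 = 197.6403 × 1.017315 = 201.0624
Market A$203.05 > fair 201.0624: forward overpriced → cash-and-carry (borrow at r, buy the stock and collect the dividends, short the forward).
Profit at T = |F_mkt − F*| = |203.05 − 201.0624| = A$1.99 per share

A$1.99 per share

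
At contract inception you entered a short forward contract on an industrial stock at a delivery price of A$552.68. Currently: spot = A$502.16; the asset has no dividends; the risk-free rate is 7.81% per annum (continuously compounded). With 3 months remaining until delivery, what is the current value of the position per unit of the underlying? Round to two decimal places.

Current fair forward for the remaining 3 months: F = S·e^(r·T), r = 0.0781
F = 502.16 · e^(0.0781 × 3/12) = 502.16 × 1.019717 = 512.0611
Value of long forward = (F − K)·e^(−rT) = (512.0611 − 552.68) · e^(−0.0781·3/12)
= -40.6189 × 0.980664 = -39.83
Short position value = −(long value) = A$39.83

A$39.83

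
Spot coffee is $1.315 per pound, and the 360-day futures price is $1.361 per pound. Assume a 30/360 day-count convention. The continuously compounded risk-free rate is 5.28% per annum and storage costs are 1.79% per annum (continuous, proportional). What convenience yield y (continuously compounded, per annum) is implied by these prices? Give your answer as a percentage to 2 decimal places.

3.63%

F = S·e^((r+u−y)T) ⇒ (r+u−y) = ln(F/S)/T
ln(1.361/1.315) = 0.034383; /T ⇒ 0.034383
y = r + u − ln(F/S)/T = 0.0528 + 0.0179 − 0.034383 = 0.036317
y = 3.63%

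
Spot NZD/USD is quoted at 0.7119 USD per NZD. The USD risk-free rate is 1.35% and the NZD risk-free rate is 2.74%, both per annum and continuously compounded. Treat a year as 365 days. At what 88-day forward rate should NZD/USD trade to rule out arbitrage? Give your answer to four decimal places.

0.7095

F = S·e^((r_USD − r_NZD)T) = 0.7119 · e^((0.0135 − 0.0274) × 88/365)
= 0.7119 · e^-0.003351 = 0.7119 × 0.996655
F = 0.7095 USD per NZD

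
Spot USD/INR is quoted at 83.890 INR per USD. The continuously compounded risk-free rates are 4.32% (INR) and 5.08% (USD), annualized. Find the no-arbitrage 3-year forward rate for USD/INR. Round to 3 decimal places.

81.999

F = S·e^((r_INR − r_USD)T) = 83.890 · e^((0.0432 − 0.0508) × 3)
= 83.890 · e^-0.022800 = 83.890 × 0.977458
F = 81.999 INR per USD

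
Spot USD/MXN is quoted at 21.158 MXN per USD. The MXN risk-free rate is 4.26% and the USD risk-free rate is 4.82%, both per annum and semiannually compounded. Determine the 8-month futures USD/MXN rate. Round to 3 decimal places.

21.081

By covered interest parity, F = S · (1+r_MXN/2)^(2T) / (1+r_USD/2)^(2T)
= 21.158 × 1.028500 / 1.032262 = 21.158 × 0.996356
F = 21.081 MXN per USD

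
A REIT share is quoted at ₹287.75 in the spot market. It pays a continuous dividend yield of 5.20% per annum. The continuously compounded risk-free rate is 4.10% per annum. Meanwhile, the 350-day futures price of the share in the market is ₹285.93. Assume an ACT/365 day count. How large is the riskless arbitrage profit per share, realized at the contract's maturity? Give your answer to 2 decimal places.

Fair futures: F* = S·e^(carry·T), with carry = (r − q) = 0.0410 − 0.0520 = -0.0110
F* = 287.75 · e^(-0.0110 × 350/365) = 287.75 · e^-0.010548 = 287.75 × 0.989507 = ₹284.7306
Market ₹285.93 > fair ₹284.7306: forward overpriced → cash-and-carry (buy spot, short the forward).
At maturity, profit = |F_mkt − F*| = |285.93 − 284.7306| = ₹1.20 per share

₹1.20 per share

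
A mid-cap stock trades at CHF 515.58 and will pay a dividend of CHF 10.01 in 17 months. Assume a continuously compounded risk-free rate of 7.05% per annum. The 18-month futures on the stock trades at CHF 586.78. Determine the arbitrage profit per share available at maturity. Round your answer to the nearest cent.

PV(dividends) I = 10.01·e^(−0.0705·17/12) = 9.0586
Fair futures F* = (S − I)·e^(rT) = (515.58 − 9.0586)·e^0.105750 = 506.5214 × 1.111544 = 563.0208
Market CHF 586.78 > fair 563.0208: forward overpriced → cash-and-carry (borrow at r, buy the stock and collect the dividends, short the forward).
Profit at T = |F_mkt − F*| = |586.78 − 563.0208| = CHF 23.76 per share

CHF 23.76 per share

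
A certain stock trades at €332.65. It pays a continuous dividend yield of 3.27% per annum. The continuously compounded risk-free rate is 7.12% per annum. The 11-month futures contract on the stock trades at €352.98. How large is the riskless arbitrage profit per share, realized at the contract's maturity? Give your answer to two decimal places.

Fair futures: F* = S·e^(carry·T), with carry = (r − q) = 0.0712 − 0.0327 = 0.0385
F* = 332.65 · e^(0.0385 × 11/12) = 332.65 · e^0.035292 = 332.65 × 1.035922 = €344.5995
Market €352.98 > fair €344.5995: forward overpriced → cash-and-carry (buy spot, short the forward).
At maturity, profit = |F_mkt − F*| = |352.98 − 344.5995| = €8.38 per share

€8.38 per share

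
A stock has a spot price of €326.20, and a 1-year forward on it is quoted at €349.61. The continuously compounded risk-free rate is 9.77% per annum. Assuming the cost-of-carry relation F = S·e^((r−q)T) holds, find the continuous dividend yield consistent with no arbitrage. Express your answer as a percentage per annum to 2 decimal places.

2.84%

From F = S·e^((r−q)T): (r − q) = ln(F/S)/T
ln(349.61/326.20) = ln(1.071766) = 0.069308
(r − q) = 0.069308 / (1) = 0.069308
q = r − ln(F/S)/T = 0.0977 − 0.069308 = 0.028392
q = 2.84%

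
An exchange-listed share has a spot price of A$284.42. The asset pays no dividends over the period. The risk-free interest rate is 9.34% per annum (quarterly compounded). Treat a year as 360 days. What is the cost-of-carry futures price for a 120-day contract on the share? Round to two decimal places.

A$293.31

F = S · (1+r/4)^(4T)
= 284.42 × 1.031254
F = A$293.31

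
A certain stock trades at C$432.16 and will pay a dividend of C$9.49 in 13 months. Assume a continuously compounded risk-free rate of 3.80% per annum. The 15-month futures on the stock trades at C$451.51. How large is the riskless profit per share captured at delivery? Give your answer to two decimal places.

C$7.88 per share

PV(dividends) I = 9.49·e^(−0.0380·13/12) = 9.1073
Fair futures F* = (S − I)·e^(rT) = (432.16 − 9.1073)·e^0.047500 = 423.0527 × 1.048646 = 443.6325
Market C$451.51 > fair 443.6325: forward overpriced → cash-and-carry (borrow at r, buy the stock and collect the dividends, short the forward).
Profit at T = |F_mkt − F*| = |451.51 − 443.6325| = C$7.88 per share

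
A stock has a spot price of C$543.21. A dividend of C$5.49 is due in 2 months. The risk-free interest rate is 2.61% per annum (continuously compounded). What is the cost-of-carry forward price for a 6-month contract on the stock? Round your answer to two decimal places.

PV(dividends) I = 5.49·e^(−0.0261·2/12)
I = 5.4662
F = (S − I)·e^(rT) = (543.21 − 5.4662) · e^(0.0261·6/12)
= 537.7438 · e^0.013050 = 537.7438 × 1.013136 = C$544.81

C$544.81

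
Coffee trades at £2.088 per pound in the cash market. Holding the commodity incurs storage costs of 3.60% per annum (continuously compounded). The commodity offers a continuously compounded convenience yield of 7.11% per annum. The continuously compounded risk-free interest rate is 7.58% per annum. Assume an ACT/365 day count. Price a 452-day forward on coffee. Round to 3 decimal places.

Net carry = r + u − y = 0.0758 + 0.0360 − 0.0711 = 0.0407
F = S·e^((r+u−y)T) = 2.088 · e^(0.0407 × 452/365) = 2.088 · e^0.050401
= 2.088 × 1.051693 = £2.196 per pound

£2.196 per pound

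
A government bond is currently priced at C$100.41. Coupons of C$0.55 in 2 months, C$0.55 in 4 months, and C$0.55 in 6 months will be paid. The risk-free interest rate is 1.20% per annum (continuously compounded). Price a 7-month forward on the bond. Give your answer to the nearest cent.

PV(coupons) I = 0.55·e^(−0.0120·2/12) + 0.55·e^(−0.0120·4/12) + 0.55·e^(−0.0120·6/12)
I = 0.5489 + 0.5478 + 0.5467 = 1.6434
F = (S − I)·e^(rT) = (100.41 − 1.6434) · e^(0.0120·7/12)
= 98.7666 · e^0.007000 = 98.7666 × 1.007025 = C$99.46

C$99.46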